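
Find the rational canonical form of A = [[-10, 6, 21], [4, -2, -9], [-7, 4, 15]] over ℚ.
R = [[0, 0, 0], [1, 0, 1], [0, 1, 3]]

The invariant factors of A (the non-unit diagonal entries of the Smith normal form of xI - A over ℚ[x]) are x(x^2 - 3x - 1), each dividing the next. The characteristic polynomial is their product, x(x^2 - 3x - 1).

The rational canonical form is the block-diagonal matrix of companion matrices C(f_i):
R = [[0, 0, 0], [1, 0, 1], [0, 1, 3]].

Note the characteristic polynomial does not split into linear factors over ℚ, so A has no Jordan form over ℚ; the rational canonical form exists over any field.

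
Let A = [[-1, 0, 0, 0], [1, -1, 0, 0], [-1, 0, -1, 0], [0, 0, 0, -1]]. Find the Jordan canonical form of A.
The characteristic polynomial is det(xI - A) = (x + 1)^4, so the eigenvalues are -1 (algebraic multiplicity 4).

For λ = -1: rank(A + I) = 1, rank((A + I)^2) = 0. The eigenspace has dimension 4 - 1 = 3, so there are 3 Jordan blocks; the rank sequence gives block sizes [2, 1, 1].

Assembling the blocks gives the Jordan form J above.

J = [[-1, 1, 0, 0], [0, -1, 0, 0], [0, 0, -1, 0], [0, 0, 0, -1]]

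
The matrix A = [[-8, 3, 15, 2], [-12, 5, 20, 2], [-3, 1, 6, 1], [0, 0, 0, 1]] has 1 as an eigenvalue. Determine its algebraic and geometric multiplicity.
The characteristic polynomial is (x - 1)^4, so the factor x - 1 appears with exponent 4: the algebraic multiplicity is 4.

rank(A - I) = 2, so the eigenspace has dimension 4 - 2 = 2: the geometric multiplicity is 2.

Since 2 < 4, A is not diagonalizable.

algebraic multiplicity 4, geometric multiplicity 2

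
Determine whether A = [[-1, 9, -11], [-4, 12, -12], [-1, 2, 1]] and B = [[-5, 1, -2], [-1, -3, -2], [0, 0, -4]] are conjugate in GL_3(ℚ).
No.

trace(A) = 12 but trace(B) = -12. The trace is a similarity invariant, so A and B are not similar.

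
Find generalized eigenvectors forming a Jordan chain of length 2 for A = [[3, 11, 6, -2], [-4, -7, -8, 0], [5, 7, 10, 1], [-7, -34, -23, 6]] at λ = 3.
v_1 = [[-1, 1, -1, 2]]^T, v_2 = [[1, 2, -3, 2]]^T

We seek v_1 ∈ ker((A - 3I)^2) \ ker(A - 3I), then set v_{i+1} = (A - 3I) v_i.

One such chain is v_1 = [[-1, 1, -1, 2]]^T, v_2 = [[1, 2, -3, 2]]^T. Check: (A - 3I) v_2 = [[0, 0, 0, 0]]^T = 0.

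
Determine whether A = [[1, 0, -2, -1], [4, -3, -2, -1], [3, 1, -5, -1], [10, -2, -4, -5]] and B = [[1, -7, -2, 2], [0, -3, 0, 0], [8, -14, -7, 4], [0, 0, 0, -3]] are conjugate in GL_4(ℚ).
No.

Both have characteristic polynomial (x + 3)^4 and minimal polynomial (x + 3)^2. But rank(A + 3I) = 2 for A while rank(B + 3I) = 1 for B, so the number of Jordan blocks at λ = -3 differs. A and B are not similar.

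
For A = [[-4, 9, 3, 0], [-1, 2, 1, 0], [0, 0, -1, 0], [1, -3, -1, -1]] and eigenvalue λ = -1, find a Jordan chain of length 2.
v_1 = [[2, 1, 0, -2]]^T, v_2 = [[3, 1, 0, -1]]^T

We seek v_1 ∈ ker((A + I)^2) \ ker(A + I), then set v_{i+1} = (A + I) v_i.

One such chain is v_1 = [[2, 1, 0, -2]]^T, v_2 = [[3, 1, 0, -1]]^T. Check: (A + I) v_2 = [[0, 0, 0, 0]]^T = 0.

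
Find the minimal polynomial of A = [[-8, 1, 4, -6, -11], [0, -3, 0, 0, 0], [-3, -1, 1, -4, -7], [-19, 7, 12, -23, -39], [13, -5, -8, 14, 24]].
The characteristic polynomial factors as (x + 1)^3(x + 3)^2. The minimal polynomial is ∏(x - λ)^{k_λ} where k_λ is the size of the largest Jordan block at λ.

For λ = -3: rank(A + 3I) = 3, and the largest Jordan block has size 1 (the smallest k with rank((A + 3I)^k) = rank((A + 3I)^(k+1))).
For λ = -1: rank(A + I) = 3, and the largest Jordan block has size 2 (the smallest k with rank((A + I)^k) = rank((A + I)^(k+1))).

So m_A(x) = (x + 1)^2(x + 3).

m_A(x) = (x + 1)^2(x + 3)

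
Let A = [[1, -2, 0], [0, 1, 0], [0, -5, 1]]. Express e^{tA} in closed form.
e^{tA} = [[e^{t}, -2*t*e^{t}, 0], [0, e^{t}, 0], [0, -5*t*e^{t}, e^{t}]]

A has Jordan form J = [[1, 1, 0], [0, 1, 0], [0, 0, 1]] with A = PJP^{-1}, so e^{tA} = P e^{tJ} P^{-1}.

For a Jordan block J_k(λ), e^{tJ_k(λ)} = e^{λt} · (I + tN + t^2 N^2/2! + ... + t^{k-1} N^{k-1}/(k-1)!) where N is the nilpotent superdiagonal part.

Assembling the blocks and conjugating back gives the entries of e^{tA} as shown above.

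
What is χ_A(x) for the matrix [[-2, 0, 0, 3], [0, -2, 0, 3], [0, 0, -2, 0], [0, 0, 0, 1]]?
χ_A(x) = (x - 1)(x + 2)^3

xI - A = [[x + 2, 0, 0, -3], [0, x + 2, 0, -3], [0, 0, x + 2, 0], [0, 0, 0, x - 1]].

Expanding det(xI - A) along the first row:
det(xI - A) = + (x + 2)·det([[x + 2, 0, -3], [0, x + 2, 0], [0, 0, x - 1]]) - (0)·det([[0, 0, -3], [0, x + 2, 0], [0, 0, x - 1]]) + (0)·det([[0, x + 2, -3], [0, 0, 0], [0, 0, x - 1]]) - (-3)·det([[0, x + 2, 0], [0, 0, x + 2], [0, 0, 0]]).

Evaluating gives χ_A(x) = x^4 + 5x^3 + 6x^2 - 4x - 8 = (x - 1)(x + 2)^3.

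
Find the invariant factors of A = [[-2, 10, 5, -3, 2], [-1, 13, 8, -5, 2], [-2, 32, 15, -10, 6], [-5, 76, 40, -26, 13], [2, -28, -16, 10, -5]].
(x + 1)^2, (x + 1)^3

The Jordan structure of A has elementary divisors (x + 1)^3, (x + 1)^2. Arranging the block sizes at each eigenvalue in decreasing order and taking row products gives the invariant factors.

Invariant factors (smallest first, each dividing the next): (x + 1)^2, (x + 1)^3.

Check: the last factor (x + 1)^3 is the minimal polynomial, and the product (x + 1)^5 is the characteristic polynomial.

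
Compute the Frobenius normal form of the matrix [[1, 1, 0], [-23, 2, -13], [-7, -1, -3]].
R = [[0, 0, 3], [1, 0, -3], [0, 1, 0]]

The invariant factors of A (the non-unit diagonal entries of the Smith normal form of xI - A over ℚ[x]) are x^3 + 3x - 3, each dividing the next. The characteristic polynomial is their product, x^3 + 3x - 3.

The rational canonical form is the block-diagonal matrix of companion matrices C(f_i):
R = [[0, 0, 3], [1, 0, -3], [0, 1, 0]].

Note the characteristic polynomial does not split into linear factors over ℚ, so A has no Jordan form over ℚ; the rational canonical form exists over any field.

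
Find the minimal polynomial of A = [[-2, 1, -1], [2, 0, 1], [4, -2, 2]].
m_A(x) = x^3

The characteristic polynomial factors as x^3. The minimal polynomial is ∏(x - λ)^{k_λ} where k_λ is the size of the largest Jordan block at λ.

For λ = 0: rank(A) = 2, and the largest Jordan block has size 3 (the smallest k with rank(A^k) = rank(A^(k+1))).

So m_A(x) = x^3.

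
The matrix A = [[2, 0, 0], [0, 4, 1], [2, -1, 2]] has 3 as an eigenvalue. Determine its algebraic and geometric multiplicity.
algebraic multiplicity 2, geometric multiplicity 1

The characteristic polynomial is (x - 3)^2(x - 2), so the factor x - 3 appears with exponent 2: the algebraic multiplicity is 2.

rank(A - 3I) = 2, so the eigenspace has dimension 3 - 2 = 1: the geometric multiplicity is 1.

Since 1 < 2, A is not diagonalizable.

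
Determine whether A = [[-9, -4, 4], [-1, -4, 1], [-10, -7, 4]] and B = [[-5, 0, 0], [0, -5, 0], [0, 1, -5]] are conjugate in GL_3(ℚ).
trace(A) = -9 but trace(B) = -15. The trace is a similarity invariant, so A and B are not similar.

No.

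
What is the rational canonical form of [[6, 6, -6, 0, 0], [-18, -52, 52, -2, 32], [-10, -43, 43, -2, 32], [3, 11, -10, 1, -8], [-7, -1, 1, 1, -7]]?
R = [[0, 6, 0, 0, 0], [1, -3, 0, 0, 0], [0, 0, 0, 0, 18], [0, 0, 1, 0, -3], [0, 0, 0, 1, -6]]

The invariant factors of A (the non-unit diagonal entries of the Smith normal form of xI - A over ℚ[x]) are x^2 + 3x - 6, (x + 3)(x^2 + 3x - 6), each dividing the next. The characteristic polynomial is their product, (x + 3)(x^2 + 3x - 6)^2.

The rational canonical form is the block-diagonal matrix of companion matrices C(f_i):
R = [[0, 6, 0, 0, 0], [1, -3, 0, 0, 0], [0, 0, 0, 0, 18], [0, 0, 1, 0, -3], [0, 0, 0, 1, -6]].

Note the characteristic polynomial does not split into linear factors over ℚ, so A has no Jordan form over ℚ; the rational canonical form exists over any field.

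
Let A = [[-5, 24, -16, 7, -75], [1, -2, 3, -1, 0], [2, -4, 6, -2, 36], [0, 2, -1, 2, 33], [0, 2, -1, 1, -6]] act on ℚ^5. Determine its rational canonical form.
R = [[0, 12, 0, 0, 0], [1, -1, 0, 0, 0], [0, 0, 0, 0, 36], [0, 0, 1, 0, 9], [0, 0, 0, 1, -4]]

The invariant factors of A (the non-unit diagonal entries of the Smith normal form of xI - A over ℚ[x]) are (x - 3)(x + 4), (x - 3)(x + 3)(x + 4), each dividing the next. The characteristic polynomial is their product, (x - 3)^2(x + 3)(x + 4)^2.

The rational canonical form is the block-diagonal matrix of companion matrices C(f_i):
R = [[0, 12, 0, 0, 0], [1, -1, 0, 0, 0], [0, 0, 0, 0, 36], [0, 0, 1, 0, 9], [0, 0, 0, 1, -4]].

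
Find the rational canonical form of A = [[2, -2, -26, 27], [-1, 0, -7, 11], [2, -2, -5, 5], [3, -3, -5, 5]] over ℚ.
R = [[0, 0, 0, 5], [1, 0, 0, 14], [0, 1, 0, 12], [0, 0, 1, 2]]

The invariant factors of A (the non-unit diagonal entries of the Smith normal form of xI - A over ℚ[x]) are (x - 5)(x + 1)^3, each dividing the next. The characteristic polynomial is their product, (x - 5)(x + 1)^3.

The rational canonical form is the block-diagonal matrix of companion matrices C(f_i):
R = [[0, 0, 0, 5], [1, 0, 0, 14], [0, 1, 0, 12], [0, 0, 1, 2]].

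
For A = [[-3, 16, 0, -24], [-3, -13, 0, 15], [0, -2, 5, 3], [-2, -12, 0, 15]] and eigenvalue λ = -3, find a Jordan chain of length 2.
v_1 = [[-1, 3, 0, 2]]^T, v_2 = [[0, 3, 0, 2]]^T

We seek v_1 ∈ ker((A + 3I)^2) \ ker(A + 3I), then set v_{i+1} = (A + 3I) v_i.

One such chain is v_1 = [[-1, 3, 0, 2]]^T, v_2 = [[0, 3, 0, 2]]^T. Check: (A + 3I) v_2 = [[0, 0, 0, 0]]^T = 0.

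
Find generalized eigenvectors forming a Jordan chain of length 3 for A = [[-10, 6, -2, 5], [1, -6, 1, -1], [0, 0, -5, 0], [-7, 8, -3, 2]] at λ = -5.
We seek v_1 ∈ ker((A + 5I)^3) \ ker((A + 5I)^2), then set v_{i+1} = (A + 5I) v_i.

One such chain is v_1 = [[0, 0, 1, 0]]^T, v_2 = [[-2, 1, 0, -3]]^T, v_3 = [[1, 0, 0, 1]]^T. Check: (A + 5I) v_3 = [[0, 0, 0, 0]]^T = 0.

v_1 = [[0, 0, 1, 0]]^T, v_2 = [[-2, 1, 0, -3]]^T, v_3 = [[1, 0, 0, 1]]^T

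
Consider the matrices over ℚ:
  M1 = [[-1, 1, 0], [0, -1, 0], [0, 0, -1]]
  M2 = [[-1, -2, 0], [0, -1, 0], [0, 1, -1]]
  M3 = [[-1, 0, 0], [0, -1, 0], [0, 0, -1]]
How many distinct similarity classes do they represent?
2 classes: {M1, M2}, {M3}

Characteristic polynomials: χ_{M1} = (x + 1)^3, χ_{M2} = (x + 1)^3, χ_{M3} = (x + 1)^3.

{M1, M2}: invariant factors x + 1, (x + 1)^2.

{M3}: invariant factors x + 1, x + 1, x + 1.

Matrices are similar if and only if their invariant-factor lists agree; the partition into similarity classes is {M1, M2}, {M3}.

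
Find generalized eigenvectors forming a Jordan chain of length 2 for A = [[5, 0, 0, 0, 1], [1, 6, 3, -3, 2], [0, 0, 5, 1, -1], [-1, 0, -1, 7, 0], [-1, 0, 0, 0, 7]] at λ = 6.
We seek v_1 ∈ ker((A - 6I)^2) \ ker(A - 6I), then set v_{i+1} = (A - 6I) v_i.

One such chain is v_1 = [[0, -1, 0, 1, 1]]^T, v_2 = [[1, -1, 0, 1, 1]]^T. Check: (A - 6I) v_2 = [[0, 0, 0, 0, 0]]^T = 0.

v_1 = [[0, -1, 0, 1, 1]]^T, v_2 = [[1, -1, 0, 1, 1]]^T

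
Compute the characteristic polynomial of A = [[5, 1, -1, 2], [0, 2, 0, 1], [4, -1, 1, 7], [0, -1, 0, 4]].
xI - A = [[x - 5, -1, 1, -2], [0, x - 2, 0, -1], [-4, 1, x - 1, -7], [0, 1, 0, x - 4]].

Expanding det(xI - A) along the first row:
det(xI - A) = + (x - 5)·det([[x - 2, 0, -1], [1, x - 1, -7], [1, 0, x - 4]]) - (-1)·det([[0, 0, -1], [-4, x - 1, -7], [0, 0, x - 4]]) + (1)·det([[0, x - 2, -1], [-4, 1, -7], [0, 1, x - 4]]) - (-2)·det([[0, x - 2, 0], [-4, 1, x - 1], [0, 1, 0]]).

Evaluating gives χ_A(x) = x^4 - 12x^3 + 54x^2 - 108x + 81 = (x - 3)^4.

χ_A(x) = (x - 3)^4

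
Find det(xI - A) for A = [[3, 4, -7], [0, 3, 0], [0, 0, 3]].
xI - A = [[x - 3, -4, 7], [0, x - 3, 0], [0, 0, x - 3]].

Expanding det(xI - A) along the first row:
det(xI - A) = + (x - 3)·det([[x - 3, 0], [0, x - 3]]) - (-4)·det([[0, 0], [0, x - 3]]) + (7)·det([[0, x - 3], [0, 0]]).

Evaluating gives χ_A(x) = x^3 - 9x^2 + 27x - 27 = (x - 3)^3.

χ_A(x) = (x - 3)^3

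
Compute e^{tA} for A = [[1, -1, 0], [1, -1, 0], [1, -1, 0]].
A has Jordan form J = [[0, 1, 0], [0, 0, 0], [0, 0, 0]] with A = PJP^{-1}, so e^{tA} = P e^{tJ} P^{-1}.

For a Jordan block J_k(λ), e^{tJ_k(λ)} = e^{λt} · (I + tN + t^2 N^2/2! + ... + t^{k-1} N^{k-1}/(k-1)!) where N is the nilpotent superdiagonal part.

Assembling the blocks and conjugating back gives the entries of e^{tA} as shown above.

e^{tA} = [[t + 1, -t, 0], [t, 1 - t, 0], [t, -t, 1]]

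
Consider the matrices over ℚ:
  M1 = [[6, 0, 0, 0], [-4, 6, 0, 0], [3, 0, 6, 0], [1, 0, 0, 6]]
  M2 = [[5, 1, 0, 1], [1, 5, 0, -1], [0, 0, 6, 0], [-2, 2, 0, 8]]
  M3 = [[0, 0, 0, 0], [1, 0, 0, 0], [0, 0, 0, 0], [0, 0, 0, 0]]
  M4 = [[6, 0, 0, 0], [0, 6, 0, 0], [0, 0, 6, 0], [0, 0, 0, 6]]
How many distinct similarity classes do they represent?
3 classes: {M1, M2}, {M3}, {M4}

Characteristic polynomials: χ_{M1} = (x - 6)^4, χ_{M2} = (x - 6)^4, χ_{M3} = x^4, χ_{M4} = (x - 6)^4.

{M1, M2}: invariant factors x - 6, x - 6, (x - 6)^2.

{M3}: invariant factors x, x, x^2.

{M4}: invariant factors x - 6, x - 6, x - 6, x - 6.

Matrices are similar if and only if their invariant-factor lists agree; the partition into similarity classes is {M1, M2}, {M3}, {M4}.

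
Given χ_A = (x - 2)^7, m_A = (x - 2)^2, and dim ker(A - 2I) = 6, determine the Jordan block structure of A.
λ = 2: algebraic multiplicity 7 (exponent in χ_A), largest block size 2 (exponent in m_A), 6 blocks (geometric multiplicity). These force block sizes [2, 1, 1, 1, 1, 1].

Jordan blocks: (2, 2), (2, 1), (2, 1), (2, 1), (2, 1), (2, 1)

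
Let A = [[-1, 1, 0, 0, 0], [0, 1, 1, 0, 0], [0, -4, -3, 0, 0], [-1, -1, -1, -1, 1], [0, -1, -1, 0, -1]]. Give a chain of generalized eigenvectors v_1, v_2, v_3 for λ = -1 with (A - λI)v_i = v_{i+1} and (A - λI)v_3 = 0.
v_1 = [[0, 0, 1, 1, 0]]^T, v_2 = [[0, 1, -2, -1, -1]]^T, v_3 = [[1, 0, 0, 0, 1]]^T

We seek v_1 ∈ ker((A + I)^3) \ ker((A + I)^2), then set v_{i+1} = (A + I) v_i.

One such chain is v_1 = [[0, 0, 1, 1, 0]]^T, v_2 = [[0, 1, -2, -1, -1]]^T, v_3 = [[1, 0, 0, 0, 1]]^T. Check: (A + I) v_3 = [[0, 0, 0, 0, 0]]^T = 0.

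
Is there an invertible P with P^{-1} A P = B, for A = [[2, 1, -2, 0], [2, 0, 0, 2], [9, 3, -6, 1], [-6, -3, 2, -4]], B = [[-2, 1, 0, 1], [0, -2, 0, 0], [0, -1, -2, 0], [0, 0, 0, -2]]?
Yes.

Two matrices over a field are similar if and only if they have the same invariant factors.

Both A and B have characteristic polynomial (x + 2)^4 and minimal polynomial (x + 2)^2. Computing further, both have invariant factors (x + 2)^2, (x + 2)^2. Hence A and B are similar.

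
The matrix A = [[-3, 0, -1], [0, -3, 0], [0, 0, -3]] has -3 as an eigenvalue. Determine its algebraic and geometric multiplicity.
algebraic multiplicity 3, geometric multiplicity 2

The characteristic polynomial is (x + 3)^3, so the factor x + 3 appears with exponent 3: the algebraic multiplicity is 3.

rank(A + 3I) = 1, so the eigenspace has dimension 3 - 1 = 2: the geometric multiplicity is 2.

Since 2 < 3, A is not diagonalizable.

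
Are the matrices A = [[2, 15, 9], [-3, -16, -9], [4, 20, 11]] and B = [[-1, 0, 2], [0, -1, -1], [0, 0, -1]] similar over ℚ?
Two matrices over a field are similar if and only if they have the same invariant factors.

Both A and B have characteristic polynomial (x + 1)^3 and minimal polynomial (x + 1)^2. Computing further, both have invariant factors x + 1, (x + 1)^2. Hence A and B are similar.

Yes.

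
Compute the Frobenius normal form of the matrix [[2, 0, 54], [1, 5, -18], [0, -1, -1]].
The invariant factors of A (the non-unit diagonal entries of the Smith normal form of xI - A over ℚ[x]) are (x - 5)^2(x + 4), each dividing the next. The characteristic polynomial is their product, (x - 5)^2(x + 4).

The rational canonical form is the block-diagonal matrix of companion matrices C(f_i):
R = [[0, 0, -100], [1, 0, 15], [0, 1, 6]].

R = [[0, 0, -100], [1, 0, 15], [0, 1, 6]]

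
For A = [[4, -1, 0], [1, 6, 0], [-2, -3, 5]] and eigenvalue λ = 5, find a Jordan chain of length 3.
v_1 = [[2, -1, 2]]^T, v_2 = [[-1, 1, -1]]^T, v_3 = [[0, 0, -1]]^T

We seek v_1 ∈ ker((A - 5I)^3) \ ker((A - 5I)^2), then set v_{i+1} = (A - 5I) v_i.

One such chain is v_1 = [[2, -1, 2]]^T, v_2 = [[-1, 1, -1]]^T, v_3 = [[0, 0, -1]]^T. Check: (A - 5I) v_3 = [[0, 0, 0]]^T = 0.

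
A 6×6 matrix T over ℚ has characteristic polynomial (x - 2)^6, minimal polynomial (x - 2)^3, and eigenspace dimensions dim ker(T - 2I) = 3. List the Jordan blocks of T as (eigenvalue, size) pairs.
λ = 2: algebraic multiplicity 6 (exponent in χ_T), largest block size 3 (exponent in m_T), 3 blocks (geometric multiplicity). These force block sizes [3, 2, 1].

Jordan blocks: (2, 3), (2, 2), (2, 1)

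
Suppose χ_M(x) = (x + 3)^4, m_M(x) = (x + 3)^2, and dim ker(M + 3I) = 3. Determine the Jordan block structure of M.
λ = -3: algebraic multiplicity 4 (exponent in χ_M), largest block size 2 (exponent in m_M), 3 blocks (geometric multiplicity). These force block sizes [2, 1, 1].

Jordan blocks: (-3, 2), (-3, 1), (-3, 1)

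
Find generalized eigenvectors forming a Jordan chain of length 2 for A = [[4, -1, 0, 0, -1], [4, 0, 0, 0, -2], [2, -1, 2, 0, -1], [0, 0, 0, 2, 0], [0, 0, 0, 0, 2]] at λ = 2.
v_1 = [[0, 1, 0, 0, 0]]^T, v_2 = [[-1, -2, -1, 0, 0]]^T

We seek v_1 ∈ ker((A - 2I)^2) \ ker(A - 2I), then set v_{i+1} = (A - 2I) v_i.

One such chain is v_1 = [[0, 1, 0, 0, 0]]^T, v_2 = [[-1, -2, -1, 0, 0]]^T. Check: (A - 2I) v_2 = [[0, 0, 0, 0, 0]]^T = 0.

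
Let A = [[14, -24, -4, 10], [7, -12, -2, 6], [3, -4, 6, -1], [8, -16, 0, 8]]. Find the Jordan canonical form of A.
The characteristic polynomial is det(xI - A) = (x - 4)^4, so the eigenvalues are 4 (algebraic multiplicity 4).

For λ = 4: rank(A - 4I) = 2, rank((A - 4I)^2) = 0. The eigenspace has dimension 4 - 2 = 2, so there are 2 Jordan blocks; the rank sequence gives block sizes [2, 2].

Assembling the blocks gives the Jordan form J above.

J = [[4, 1, 0, 0], [0, 4, 0, 0], [0, 0, 4, 1], [0, 0, 0, 4]]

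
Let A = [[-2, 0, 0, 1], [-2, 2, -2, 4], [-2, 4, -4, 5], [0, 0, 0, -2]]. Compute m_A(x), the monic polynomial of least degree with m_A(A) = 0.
The characteristic polynomial factors as x(x + 2)^3. The minimal polynomial is ∏(x - λ)^{k_λ} where k_λ is the size of the largest Jordan block at λ.

For λ = -2: rank(A + 2I) = 2, and the largest Jordan block has size 2 (the smallest k with rank((A + 2I)^k) = rank((A + 2I)^(k+1))).
For λ = 0: rank(A) = 3, and the largest Jordan block has size 1 (the smallest k with rank(A^k) = rank(A^(k+1))).

So m_A(x) = x(x + 2)^2.

m_A(x) = x(x + 2)^2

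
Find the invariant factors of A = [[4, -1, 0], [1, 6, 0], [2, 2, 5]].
The Jordan structure of A has elementary divisors (x - 5)^2, (x - 5). Arranging the block sizes at each eigenvalue in decreasing order and taking row products gives the invariant factors.

Invariant factors (smallest first, each dividing the next): x - 5, (x - 5)^2.

Check: the last factor (x - 5)^2 is the minimal polynomial, and the product (x - 5)^3 is the characteristic polynomial.

x - 5, (x - 5)^2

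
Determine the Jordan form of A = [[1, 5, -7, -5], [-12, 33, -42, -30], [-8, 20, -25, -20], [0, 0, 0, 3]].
J = [[3, 1, 0, 0], [0, 3, 0, 0], [0, 0, 3, 0], [0, 0, 0, 3]]

The characteristic polynomial is det(xI - A) = (x - 3)^4, so the eigenvalues are 3 (algebraic multiplicity 4).

For λ = 3: rank(A - 3I) = 1, rank((A - 3I)^2) = 0. The eigenspace has dimension 4 - 1 = 3, so there are 3 Jordan blocks; the rank sequence gives block sizes [2, 1, 1].

Assembling the blocks gives the Jordan form J above.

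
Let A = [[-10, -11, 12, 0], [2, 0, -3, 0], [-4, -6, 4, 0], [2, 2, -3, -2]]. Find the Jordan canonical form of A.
The characteristic polynomial is det(xI - A) = (x + 2)^4, so the eigenvalues are -2 (algebraic multiplicity 4).

For λ = -2: rank(A + 2I) = 2, rank((A + 2I)^2) = 1, rank((A + 2I)^3) = 0. The eigenspace has dimension 4 - 2 = 2, so there are 2 Jordan blocks; the rank sequence gives block sizes [3, 1].

Assembling the blocks gives the Jordan form J above.

J = [[-2, 1, 0, 0], [0, -2, 1, 0], [0, 0, -2, 0], [0, 0, 0, -2]]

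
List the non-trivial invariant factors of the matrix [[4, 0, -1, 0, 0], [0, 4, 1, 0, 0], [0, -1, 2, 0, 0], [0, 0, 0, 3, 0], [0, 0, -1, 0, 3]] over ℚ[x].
x - 3, (x - 4)(x - 3)^3

The Jordan structure of A has elementary divisors (x - 3)^3, (x - 3), (x - 4). Arranging the block sizes at each eigenvalue in decreasing order and taking row products gives the invariant factors.

Invariant factors (smallest first, each dividing the next): x - 3, (x - 4)(x - 3)^3.

Check: the last factor (x - 4)(x - 3)^3 is the minimal polynomial, and the product (x - 4)(x - 3)^4 is the characteristic polynomial.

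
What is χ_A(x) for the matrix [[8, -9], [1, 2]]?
xI - A = [[x - 8, 9], [-1, x - 2]].

Expanding det(xI - A) along the first row:
det(xI - A) = + (x - 8)·det([[x - 2]]) - (9)·det([[-1]]).

Evaluating gives χ_A(x) = x^2 - 10x + 25 = (x - 5)^2.

χ_A(x) = (x - 5)^2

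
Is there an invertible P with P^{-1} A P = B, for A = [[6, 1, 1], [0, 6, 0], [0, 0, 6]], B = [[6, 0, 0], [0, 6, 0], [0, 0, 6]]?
Both have characteristic polynomial (x - 6)^3, but the minimal polynomial of A is (x - 6)^2 while the minimal polynomial of B is x - 6. The minimal polynomial is a similarity invariant, so A and B are not similar.

No.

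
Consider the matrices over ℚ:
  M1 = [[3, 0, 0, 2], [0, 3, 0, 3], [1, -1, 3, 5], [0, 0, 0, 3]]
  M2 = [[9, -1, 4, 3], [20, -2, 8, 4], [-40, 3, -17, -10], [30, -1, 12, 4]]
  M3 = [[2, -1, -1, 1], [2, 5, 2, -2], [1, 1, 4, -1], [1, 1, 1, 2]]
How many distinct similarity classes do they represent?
3 classes: {M1}, {M2}, {M3}

Characteristic polynomials: χ_{M1} = (x - 3)^4, χ_{M2} = (x + 1)^2(x + 2)^2, χ_{M3} = (x - 4)(x - 3)^3.

{M1}: invariant factors x - 3, (x - 3)^3.

{M2}: invariant factors x + 1, (x + 1)(x + 2)^2.

{M3}: invariant factors x - 3, x - 3, (x - 4)(x - 3).

Matrices are similar if and only if their invariant-factor lists agree; the partition into similarity classes is {M1}, {M2}, {M3}.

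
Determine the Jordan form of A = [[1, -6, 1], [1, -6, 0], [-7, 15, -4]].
J = [[-3, 1, 0], [0, -3, 1], [0, 0, -3]]

The characteristic polynomial is det(xI - A) = (x + 3)^3, so the eigenvalues are -3 (algebraic multiplicity 3).

For λ = -3: rank(A + 3I) = 2, rank((A + 3I)^2) = 1, rank((A + 3I)^3) = 0. The eigenspace has dimension 3 - 2 = 1, so there is 1 Jordan block; the rank sequence gives block sizes [3].

Assembling the blocks gives the Jordan form J above.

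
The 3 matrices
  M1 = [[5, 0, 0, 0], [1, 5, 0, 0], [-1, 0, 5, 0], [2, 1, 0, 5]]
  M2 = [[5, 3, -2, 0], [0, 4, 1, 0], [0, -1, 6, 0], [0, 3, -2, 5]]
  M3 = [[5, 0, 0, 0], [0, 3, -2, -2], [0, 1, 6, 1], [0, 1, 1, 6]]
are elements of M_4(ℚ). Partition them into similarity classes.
2 classes: {M1, M2}, {M3}

Characteristic polynomials: χ_{M1} = (x - 5)^4, χ_{M2} = (x - 5)^4, χ_{M3} = (x - 5)^4.

{M1, M2}: invariant factors x - 5, (x - 5)^3.

{M3}: invariant factors x - 5, x - 5, (x - 5)^2.

Matrices are similar if and only if their invariant-factor lists agree; the partition into similarity classes is {M1, M2}, {M3}.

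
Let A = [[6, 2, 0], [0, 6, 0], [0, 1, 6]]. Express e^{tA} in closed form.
e^{tA} = [[e^{6*t}, 2*t*e^{6*t}, 0], [0, e^{6*t}, 0], [0, t*e^{6*t}, e^{6*t}]]

A has Jordan form J = [[6, 1, 0], [0, 6, 0], [0, 0, 6]] with A = PJP^{-1}, so e^{tA} = P e^{tJ} P^{-1}.

For a Jordan block J_k(λ), e^{tJ_k(λ)} = e^{λt} · (I + tN + t^2 N^2/2! + ... + t^{k-1} N^{k-1}/(k-1)!) where N is the nilpotent superdiagonal part.

Assembling the blocks and conjugating back gives the entries of e^{tA} as shown above.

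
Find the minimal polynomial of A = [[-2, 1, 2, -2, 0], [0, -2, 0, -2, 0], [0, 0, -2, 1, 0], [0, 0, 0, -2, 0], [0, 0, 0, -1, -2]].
m_A(x) = (x + 2)^2

The characteristic polynomial factors as (x + 2)^5. The minimal polynomial is ∏(x - λ)^{k_λ} where k_λ is the size of the largest Jordan block at λ.

For λ = -2: rank(A + 2I) = 2, and the largest Jordan block has size 2 (the smallest k with rank((A + 2I)^k) = rank((A + 2I)^(k+1))).

So m_A(x) = (x + 2)^2.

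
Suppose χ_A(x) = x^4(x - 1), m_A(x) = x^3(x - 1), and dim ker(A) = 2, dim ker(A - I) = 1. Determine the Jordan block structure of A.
Jordan blocks: (0, 3), (0, 1), (1, 1)

λ = 0: algebraic multiplicity 4 (exponent in χ_A), largest block size 3 (exponent in m_A), 2 blocks (geometric multiplicity). These force block sizes [3, 1].
λ = 1: algebraic multiplicity 1 (exponent in χ_A), largest block size 1 (exponent in m_A), 1 block (geometric multiplicity). This forces block sizes [1].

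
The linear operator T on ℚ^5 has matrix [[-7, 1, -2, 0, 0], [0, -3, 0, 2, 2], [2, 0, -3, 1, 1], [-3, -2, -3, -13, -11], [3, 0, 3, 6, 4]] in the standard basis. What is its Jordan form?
The characteristic polynomial is det(xI - A) = (x + 2)(x + 5)^4, so the eigenvalues are -5 (algebraic multiplicity 4), -2 (algebraic multiplicity 1).

For λ = -5: rank(A + 5I) = 3, rank((A + 5I)^2) = 1. The eigenspace has dimension 5 - 3 = 2, so there are 2 Jordan blocks; the rank sequence gives block sizes [2, 2].

For λ = -2: algebraic multiplicity 1 gives one 1×1 block.

Assembling the blocks gives the Jordan form J above.

J = [[-5, 1, 0, 0, 0], [0, -5, 0, 0, 0], [0, 0, -5, 1, 0], [0, 0, 0, -5, 0], [0, 0, 0, 0, -2]]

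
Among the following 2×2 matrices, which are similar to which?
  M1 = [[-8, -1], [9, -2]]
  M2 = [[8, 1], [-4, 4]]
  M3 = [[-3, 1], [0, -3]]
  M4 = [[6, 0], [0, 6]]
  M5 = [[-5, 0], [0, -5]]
Characteristic polynomials: χ_{M1} = (x + 5)^2, χ_{M2} = (x - 6)^2, χ_{M3} = (x + 3)^2, χ_{M4} = (x - 6)^2, χ_{M5} = (x + 5)^2.

{M1}: invariant factors (x + 5)^2.

{M2}: invariant factors (x - 6)^2.

{M3}: invariant factors (x + 3)^2.

{M4}: invariant factors x - 6, x - 6.

{M5}: invariant factors x + 5, x + 5.

Matrices are similar if and only if their invariant-factor lists agree; the partition into similarity classes is {M1}, {M2}, {M3}, {M4}, {M5}.

5 classes: {M1}, {M2}, {M3}, {M4}, {M5}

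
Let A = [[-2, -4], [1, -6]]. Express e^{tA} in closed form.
e^{tA} = [[(2*t + 1)*e^{-4*t}, -4*t*e^{-4*t}], [t*e^{-4*t}, (1 - 2*t)*e^{-4*t}]]

A has Jordan form J = [[-4, 1], [0, -4]] with A = PJP^{-1}, so e^{tA} = P e^{tJ} P^{-1}.

For a Jordan block J_k(λ), e^{tJ_k(λ)} = e^{λt} · (I + tN + t^2 N^2/2! + ... + t^{k-1} N^{k-1}/(k-1)!) where N is the nilpotent superdiagonal part.

Assembling the blocks and conjugating back gives the entries of e^{tA} as shown above.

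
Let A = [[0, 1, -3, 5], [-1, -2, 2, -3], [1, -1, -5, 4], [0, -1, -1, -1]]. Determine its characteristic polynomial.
χ_A(x) = (x + 2)^4

xI - A = [[x, -1, 3, -5], [1, x + 2, -2, 3], [-1, 1, x + 5, -4], [0, 1, 1, x + 1]].

Expanding det(xI - A) along the first row:
det(xI - A) = + (x)·det([[x + 2, -2, 3], [1, x + 5, -4], [1, 1, x + 1]]) - (-1)·det([[1, -2, 3], [-1, x + 5, -4], [0, 1, x + 1]]) + (3)·det([[1, x + 2, 3], [-1, 1, -4], [0, 1, x + 1]]) - (-5)·det([[1, x + 2, -2], [-1, 1, x + 5], [0, 1, 1]]).

Evaluating gives χ_A(x) = x^4 + 8x^3 + 24x^2 + 32x + 16 = (x + 2)^4.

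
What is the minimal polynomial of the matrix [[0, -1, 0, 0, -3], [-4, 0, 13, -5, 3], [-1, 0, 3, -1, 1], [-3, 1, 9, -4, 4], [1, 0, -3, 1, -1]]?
The characteristic polynomial factors as x^3(x + 1)^2. The minimal polynomial is ∏(x - λ)^{k_λ} where k_λ is the size of the largest Jordan block at λ.

For λ = -1: rank(A + I) = 4, and the largest Jordan block has size 2 (the smallest k with rank((A + I)^k) = rank((A + I)^(k+1))).
For λ = 0: rank(A) = 4, and the largest Jordan block has size 3 (the smallest k with rank(A^k) = rank(A^(k+1))).

So m_A(x) = x^3(x + 1)^2.

m_A(x) = x^3(x + 1)^2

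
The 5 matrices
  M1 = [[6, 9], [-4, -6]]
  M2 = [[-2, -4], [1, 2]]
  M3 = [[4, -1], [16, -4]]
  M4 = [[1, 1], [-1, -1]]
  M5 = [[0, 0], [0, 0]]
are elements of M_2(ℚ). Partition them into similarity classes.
Characteristic polynomials: χ_{M1} = x^2, χ_{M2} = x^2, χ_{M3} = x^2, χ_{M4} = x^2, χ_{M5} = x^2.

{M1, M2, M3, M4}: invariant factors x^2.

{M5}: invariant factors x, x.

Matrices are similar if and only if their invariant-factor lists agree; the partition into similarity classes is {M1, M2, M3, M4}, {M5}.

2 classes: {M1, M2, M3, M4}, {M5}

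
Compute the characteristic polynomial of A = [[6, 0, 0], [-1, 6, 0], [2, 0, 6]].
χ_A(x) = (x - 6)^3

xI - A = [[x - 6, 0, 0], [1, x - 6, 0], [-2, 0, x - 6]].

Expanding det(xI - A) along the first row:
det(xI - A) = + (x - 6)·det([[x - 6, 0], [0, x - 6]]) - (0)·det([[1, 0], [-2, x - 6]]) + (0)·det([[1, x - 6], [-2, 0]]).

Evaluating gives χ_A(x) = x^3 - 18x^2 + 108x - 216 = (x - 6)^3.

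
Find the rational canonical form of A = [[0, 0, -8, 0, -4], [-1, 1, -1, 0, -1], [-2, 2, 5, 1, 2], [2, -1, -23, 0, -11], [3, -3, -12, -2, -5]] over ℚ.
The invariant factors of A (the non-unit diagonal entries of the Smith normal form of xI - A over ℚ[x]) are (x - 2)^2(x + 1)^3, each dividing the next. The characteristic polynomial is their product, (x - 2)^2(x + 1)^3.

The rational canonical form is the block-diagonal matrix of companion matrices C(f_i):
R = [[0, 0, 0, 0, -4], [1, 0, 0, 0, -8], [0, 1, 0, 0, -1], [0, 0, 1, 0, 5], [0, 0, 0, 1, 1]].

R = [[0, 0, 0, 0, -4], [1, 0, 0, 0, -8], [0, 1, 0, 0, -1], [0, 0, 1, 0, 5], [0, 0, 0, 1, 1]]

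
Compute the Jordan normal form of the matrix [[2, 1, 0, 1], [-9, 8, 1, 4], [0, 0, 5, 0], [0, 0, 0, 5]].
The characteristic polynomial is det(xI - A) = (x - 5)^4, so the eigenvalues are 5 (algebraic multiplicity 4).

For λ = 5: rank(A - 5I) = 2, rank((A - 5I)^2) = 1, rank((A - 5I)^3) = 0. The eigenspace has dimension 4 - 2 = 2, so there are 2 Jordan blocks; the rank sequence gives block sizes [3, 1].

Assembling the blocks gives the Jordan form J above.

J = [[5, 1, 0, 0], [0, 5, 1, 0], [0, 0, 5, 0], [0, 0, 0, 5]]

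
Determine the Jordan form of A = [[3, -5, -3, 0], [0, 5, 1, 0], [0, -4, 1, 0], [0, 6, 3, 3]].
The characteristic polynomial is det(xI - A) = (x - 3)^4, so the eigenvalues are 3 (algebraic multiplicity 4).

For λ = 3: rank(A - 3I) = 2, rank((A - 3I)^2) = 1, rank((A - 3I)^3) = 0. The eigenspace has dimension 4 - 2 = 2, so there are 2 Jordan blocks; the rank sequence gives block sizes [3, 1].

Assembling the blocks gives the Jordan form J above.

J = [[3, 1, 0, 0], [0, 3, 1, 0], [0, 0, 3, 0], [0, 0, 0, 3]]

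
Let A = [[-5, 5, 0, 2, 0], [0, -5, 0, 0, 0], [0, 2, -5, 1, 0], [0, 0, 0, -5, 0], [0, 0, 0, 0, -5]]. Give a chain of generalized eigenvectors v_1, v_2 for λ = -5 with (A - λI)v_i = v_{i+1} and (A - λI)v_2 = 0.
We seek v_1 ∈ ker((A + 5I)^2) \ ker(A + 5I), then set v_{i+1} = (A + 5I) v_i.

One such chain is v_1 = [[0, 1, -1, -2, 0]]^T, v_2 = [[1, 0, 0, 0, 0]]^T. Check: (A + 5I) v_2 = [[0, 0, 0, 0, 0]]^T = 0.

v_1 = [[0, 1, -1, -2, 0]]^T, v_2 = [[1, 0, 0, 0, 0]]^T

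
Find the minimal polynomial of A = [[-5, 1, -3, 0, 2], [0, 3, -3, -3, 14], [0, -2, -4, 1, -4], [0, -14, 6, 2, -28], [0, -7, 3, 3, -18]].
The characteristic polynomial factors as (x + 4)^3(x + 5)^2. The minimal polynomial is ∏(x - λ)^{k_λ} where k_λ is the size of the largest Jordan block at λ.

For λ = -5: rank(A + 5I) = 4, and the largest Jordan block has size 2 (the smallest k with rank((A + 5I)^k) = rank((A + 5I)^(k+1))).
For λ = -4: rank(A + 4I) = 3, and the largest Jordan block has size 2 (the smallest k with rank((A + 4I)^k) = rank((A + 4I)^(k+1))).

So m_A(x) = (x + 4)^2(x + 5)^2.

m_A(x) = (x + 4)^2(x + 5)^2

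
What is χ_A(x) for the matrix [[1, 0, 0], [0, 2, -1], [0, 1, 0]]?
χ_A(x) = (x - 1)^3

xI - A = [[x - 1, 0, 0], [0, x - 2, 1], [0, -1, x]].

Expanding det(xI - A) along the first row:
det(xI - A) = + (x - 1)·det([[x - 2, 1], [-1, x]]) - (0)·det([[0, 1], [0, x]]) + (0)·det([[0, x - 2], [0, -1]]).

Evaluating gives χ_A(x) = x^3 - 3x^2 + 3x - 1 = (x - 1)^3.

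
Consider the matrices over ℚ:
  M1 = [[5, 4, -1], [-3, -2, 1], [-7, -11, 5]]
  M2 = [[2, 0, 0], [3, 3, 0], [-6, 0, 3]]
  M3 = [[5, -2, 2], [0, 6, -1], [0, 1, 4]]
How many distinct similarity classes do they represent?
Characteristic polynomials: χ_{M1} = (x - 3)^2(x - 2), χ_{M2} = (x - 3)^2(x - 2), χ_{M3} = (x - 5)^3.

{M1}: invariant factors (x - 3)^2(x - 2).

{M2}: invariant factors x - 3, (x - 3)(x - 2).

{M3}: invariant factors x - 5, (x - 5)^2.

Matrices are similar if and only if their invariant-factor lists agree; the partition into similarity classes is {M1}, {M2}, {M3}.

3 classes: {M1}, {M2}, {M3}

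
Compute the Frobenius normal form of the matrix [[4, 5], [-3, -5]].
The invariant factors of A (the non-unit diagonal entries of the Smith normal form of xI - A over ℚ[x]) are x^2 + x - 5, each dividing the next. The characteristic polynomial is their product, x^2 + x - 5.

The rational canonical form is the block-diagonal matrix of companion matrices C(f_i):
R = [[0, 5], [1, -1]].

Note the characteristic polynomial does not split into linear factors over ℚ, so A has no Jordan form over ℚ; the rational canonical form exists over any field.

R = [[0, 5], [1, -1]]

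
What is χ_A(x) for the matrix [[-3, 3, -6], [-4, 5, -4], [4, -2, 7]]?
χ_A(x) = (x - 3)^3

xI - A = [[x + 3, -3, 6], [4, x - 5, 4], [-4, 2, x - 7]].

Expanding det(xI - A) along the first row:
det(xI - A) = + (x + 3)·det([[x - 5, 4], [2, x - 7]]) - (-3)·det([[4, 4], [-4, x - 7]]) + (6)·det([[4, x - 5], [-4, 2]]).

Evaluating gives χ_A(x) = x^3 - 9x^2 + 27x - 27 = (x - 3)^3.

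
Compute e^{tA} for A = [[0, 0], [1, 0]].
A has Jordan form J = [[0, 1], [0, 0]] with A = PJP^{-1}, so e^{tA} = P e^{tJ} P^{-1}.

For a Jordan block J_k(λ), e^{tJ_k(λ)} = e^{λt} · (I + tN + t^2 N^2/2! + ... + t^{k-1} N^{k-1}/(k-1)!) where N is the nilpotent superdiagonal part.

Assembling the blocks and conjugating back gives the entries of e^{tA} as shown above.

e^{tA} = [[1, 0], [t, 1]]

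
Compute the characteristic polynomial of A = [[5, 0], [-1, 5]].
χ_A(x) = (x - 5)^2

xI - A = [[x - 5, 0], [1, x - 5]].

Expanding det(xI - A) along the first row:
det(xI - A) = + (x - 5)·det([[x - 5]]) - (0)·det([[1]]).

Evaluating gives χ_A(x) = x^2 - 10x + 25 = (x - 5)^2.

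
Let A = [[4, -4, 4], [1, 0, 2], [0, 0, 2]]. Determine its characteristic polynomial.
χ_A(x) = (x - 2)^3

xI - A = [[x - 4, 4, -4], [-1, x, -2], [0, 0, x - 2]].

Expanding det(xI - A) along the first row:
det(xI - A) = + (x - 4)·det([[x, -2], [0, x - 2]]) - (4)·det([[-1, -2], [0, x - 2]]) + (-4)·det([[-1, x], [0, 0]]).

Evaluating gives χ_A(x) = x^3 - 6x^2 + 12x - 8 = (x - 2)^3.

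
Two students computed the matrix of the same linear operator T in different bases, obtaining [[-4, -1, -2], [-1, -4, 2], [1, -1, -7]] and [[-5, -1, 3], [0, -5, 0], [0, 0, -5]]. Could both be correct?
Yes.

Two matrices over a field are similar if and only if they have the same invariant factors.

Both A and B have characteristic polynomial (x + 5)^3 and minimal polynomial (x + 5)^2. Computing further, both have invariant factors x + 5, (x + 5)^2. Hence A and B are similar.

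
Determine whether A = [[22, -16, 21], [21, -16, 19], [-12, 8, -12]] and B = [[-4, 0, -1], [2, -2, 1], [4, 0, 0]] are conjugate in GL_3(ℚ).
No.

Both have characteristic polynomial (x + 2)^3, but the minimal polynomial of A is (x + 2)^3 while the minimal polynomial of B is (x + 2)^2. The minimal polynomial is a similarity invariant, so A and B are not similar.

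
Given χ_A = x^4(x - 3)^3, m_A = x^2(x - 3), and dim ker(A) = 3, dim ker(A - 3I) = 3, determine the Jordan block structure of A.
Jordan blocks: (0, 2), (0, 1), (0, 1), (3, 1), (3, 1), (3, 1)

λ = 0: algebraic multiplicity 4 (exponent in χ_A), largest block size 2 (exponent in m_A), 3 blocks (geometric multiplicity). These force block sizes [2, 1, 1].
λ = 3: algebraic multiplicity 3 (exponent in χ_A), largest block size 1 (exponent in m_A), 3 blocks (geometric multiplicity). These force block sizes [1, 1, 1].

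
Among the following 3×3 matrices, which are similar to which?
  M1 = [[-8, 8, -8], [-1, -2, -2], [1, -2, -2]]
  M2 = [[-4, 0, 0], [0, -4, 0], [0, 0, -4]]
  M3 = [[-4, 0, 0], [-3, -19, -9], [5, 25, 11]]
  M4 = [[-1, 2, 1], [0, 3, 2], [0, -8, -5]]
3 classes: {M1, M3}, {M2}, {M4}

Characteristic polynomials: χ_{M1} = (x + 4)^3, χ_{M2} = (x + 4)^3, χ_{M3} = (x + 4)^3, χ_{M4} = (x + 1)^3.

{M1, M3}: invariant factors x + 4, (x + 4)^2.

{M2}: invariant factors x + 4, x + 4, x + 4.

{M4}: invariant factors x + 1, (x + 1)^2.

Matrices are similar if and only if their invariant-factor lists agree; the partition into similarity classes is {M1, M3}, {M2}, {M4}.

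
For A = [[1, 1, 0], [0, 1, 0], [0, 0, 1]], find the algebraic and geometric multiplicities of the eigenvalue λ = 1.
algebraic multiplicity 3, geometric multiplicity 2

The characteristic polynomial is (x - 1)^3, so the factor x - 1 appears with exponent 3: the algebraic multiplicity is 3.

rank(A - I) = 1, so the eigenspace has dimension 3 - 1 = 2: the geometric multiplicity is 2.

Since 2 < 3, A is not diagonalizable.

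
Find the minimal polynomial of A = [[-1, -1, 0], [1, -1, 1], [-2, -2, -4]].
m_A(x) = (x + 2)^3

The characteristic polynomial factors as (x + 2)^3. The minimal polynomial is ∏(x - λ)^{k_λ} where k_λ is the size of the largest Jordan block at λ.

For λ = -2: rank(A + 2I) = 2, and the largest Jordan block has size 3 (the smallest k with rank((A + 2I)^k) = rank((A + 2I)^(k+1))).

So m_A(x) = (x + 2)^3.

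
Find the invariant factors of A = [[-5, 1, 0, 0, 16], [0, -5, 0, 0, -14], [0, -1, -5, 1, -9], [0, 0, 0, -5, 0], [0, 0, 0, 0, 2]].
The Jordan structure of A has elementary divisors (x + 5)^2, (x + 5)^2, (x - 2). Arranging the block sizes at each eigenvalue in decreasing order and taking row products gives the invariant factors.

Invariant factors (smallest first, each dividing the next): (x + 5)^2, (x - 2)(x + 5)^2.

Check: the last factor (x - 2)(x + 5)^2 is the minimal polynomial, and the product (x - 2)(x + 5)^4 is the characteristic polynomial.

(x + 5)^2, (x - 2)(x + 5)^2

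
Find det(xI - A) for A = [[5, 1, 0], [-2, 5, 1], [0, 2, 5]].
xI - A = [[x - 5, -1, 0], [2, x - 5, -1], [0, -2, x - 5]].

Expanding det(xI - A) along the first row:
det(xI - A) = + (x - 5)·det([[x - 5, -1], [-2, x - 5]]) - (-1)·det([[2, -1], [0, x - 5]]) + (0)·det([[2, x - 5], [0, -2]]).

Evaluating gives χ_A(x) = x^3 - 15x^2 + 75x - 125 = (x - 5)^3.

χ_A(x) = (x - 5)^3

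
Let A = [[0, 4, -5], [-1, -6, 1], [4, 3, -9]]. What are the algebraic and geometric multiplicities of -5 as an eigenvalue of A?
algebraic multiplicity 3, geometric multiplicity 1

The characteristic polynomial is (x + 5)^3, so the factor x + 5 appears with exponent 3: the algebraic multiplicity is 3.

rank(A + 5I) = 2, so the eigenspace has dimension 3 - 2 = 1: the geometric multiplicity is 1.

Since 1 < 3, A is not diagonalizable.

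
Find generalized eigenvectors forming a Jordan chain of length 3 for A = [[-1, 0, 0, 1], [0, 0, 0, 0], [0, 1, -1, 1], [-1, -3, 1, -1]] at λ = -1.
We seek v_1 ∈ ker((A + I)^3) \ ker((A + I)^2), then set v_{i+1} = (A + I) v_i.

One such chain is v_1 = [[0, 0, 1, 0]]^T, v_2 = [[0, 0, 0, 1]]^T, v_3 = [[1, 0, 1, 0]]^T. Check: (A + I) v_3 = [[0, 0, 0, 0]]^T = 0.

v_1 = [[0, 0, 1, 0]]^T, v_2 = [[0, 0, 0, 1]]^T, v_3 = [[1, 0, 1, 0]]^T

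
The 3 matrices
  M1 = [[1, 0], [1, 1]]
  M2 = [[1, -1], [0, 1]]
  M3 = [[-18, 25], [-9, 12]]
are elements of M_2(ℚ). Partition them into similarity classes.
Characteristic polynomials: χ_{M1} = (x - 1)^2, χ_{M2} = (x - 1)^2, χ_{M3} = (x + 3)^2.

{M1, M2}: invariant factors (x - 1)^2.

{M3}: invariant factors (x + 3)^2.

Matrices are similar if and only if their invariant-factor lists agree; the partition into similarity classes is {M1, M2}, {M3}.

2 classes: {M1, M2}, {M3}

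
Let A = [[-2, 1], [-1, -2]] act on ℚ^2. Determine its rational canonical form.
R = [[0, -5], [1, -4]]

The invariant factors of A (the non-unit diagonal entries of the Smith normal form of xI - A over ℚ[x]) are x^2 + 4x + 5, each dividing the next. The characteristic polynomial is their product, x^2 + 4x + 5.

The rational canonical form is the block-diagonal matrix of companion matrices C(f_i):
R = [[0, -5], [1, -4]].

Note the characteristic polynomial does not split into linear factors over ℚ, so A has no Jordan form over ℚ; the rational canonical form exists over any field.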